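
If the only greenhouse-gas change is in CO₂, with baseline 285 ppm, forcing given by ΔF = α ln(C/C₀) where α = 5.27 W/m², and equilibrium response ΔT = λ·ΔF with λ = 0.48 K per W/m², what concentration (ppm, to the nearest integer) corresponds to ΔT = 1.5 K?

C ≈ 516 ppm

Required forcing: ΔF = ΔT/λ = 1.5/0.48 = 3.1250 W/m².
Then ln(C/285) = ΔF/5.27 = 3.1250/5.27 = 0.59298.
So C = 285 × e^0.59298 = 285 × 1.80937 = 515.67 ppm.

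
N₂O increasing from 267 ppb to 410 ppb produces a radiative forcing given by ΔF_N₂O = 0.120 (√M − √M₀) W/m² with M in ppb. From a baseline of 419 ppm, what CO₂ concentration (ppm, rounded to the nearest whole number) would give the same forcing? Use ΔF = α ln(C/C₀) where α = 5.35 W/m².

C ≈ 457 ppm

N₂O forcing: 0.120 × (√410 − √267) = 0.120 × (20.2485 − 16.3401) = 0.120 × 3.9084 = 0.46901 W/m².
Set 5.35 ln(C/419) = 0.46901: ln(C/419) = 0.46901/5.35 = 0.08767, so C = 419 × e^0.08767 = 419 × 1.09163 = 457.39 ppm.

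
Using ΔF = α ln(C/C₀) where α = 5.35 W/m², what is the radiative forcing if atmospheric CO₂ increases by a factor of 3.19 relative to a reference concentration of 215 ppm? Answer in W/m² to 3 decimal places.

Because the forcing depends only on the ratio C/C₀, the initial concentration does not enter.
ΔF = 5.35 × ln(3.19) = 5.35 × 1.16002 = 6.2061 W/m².

ΔF = 6.206 W/m²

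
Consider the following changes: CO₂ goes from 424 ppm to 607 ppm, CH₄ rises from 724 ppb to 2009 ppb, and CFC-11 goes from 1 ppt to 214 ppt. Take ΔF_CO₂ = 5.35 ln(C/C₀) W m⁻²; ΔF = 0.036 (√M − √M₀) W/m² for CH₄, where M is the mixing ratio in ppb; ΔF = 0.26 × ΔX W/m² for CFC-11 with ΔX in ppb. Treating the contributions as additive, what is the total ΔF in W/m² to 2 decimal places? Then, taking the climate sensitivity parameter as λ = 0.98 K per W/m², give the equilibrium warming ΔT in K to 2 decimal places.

ΔF = 2.62 W/m²; ΔT = 2.57 K

CO₂: 5.35 × ln(607/424) = 5.35 × ln(1.43160) = 5.35 × 0.35879 = 1.9195 W/m².
CH₄: 0.036 × (√2009 − √724) = 0.036 × (44.8219 − 26.9072) = 0.036 × 17.9147 = 0.6449 W/m².
CFC-11: Δ = 214 − 1 = 213 ppt = 0.213 ppb; ΔF = 0.26 × 0.213 = 0.0554 W/m².
Total ΔF = 1.9195 + 0.6449 + 0.0554 = 2.6198 W/m².
ΔT = λ ΔF = 0.98 × 2.62 = 2.5676 K.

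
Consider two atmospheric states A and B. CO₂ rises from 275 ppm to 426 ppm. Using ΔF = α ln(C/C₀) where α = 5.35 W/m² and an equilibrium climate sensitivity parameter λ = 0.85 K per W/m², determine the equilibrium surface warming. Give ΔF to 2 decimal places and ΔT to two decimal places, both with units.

CO₂: 5.35 × ln(426/275) = 5.35 × ln(1.54909) = 5.35 × 0.43767 = 2.3415 W/m².
ΔT = λ ΔF = 0.85 × 2.34 = 1.9890 K.

ΔF = 2.34 W/m²; ΔT = 1.99 K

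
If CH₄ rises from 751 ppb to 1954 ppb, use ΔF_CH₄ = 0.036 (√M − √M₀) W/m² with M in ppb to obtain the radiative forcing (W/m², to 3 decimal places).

ΔF = 0.605 W/m²

CH₄: 0.036 × (√1954 − √751) = 0.036 × (44.2041 − 27.4044) = 0.036 × 16.7997 = 0.6048 W/m².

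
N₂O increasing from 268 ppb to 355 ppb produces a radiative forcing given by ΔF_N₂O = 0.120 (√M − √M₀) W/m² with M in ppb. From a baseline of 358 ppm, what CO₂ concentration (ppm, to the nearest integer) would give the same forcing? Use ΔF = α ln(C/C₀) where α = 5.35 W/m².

C ≈ 378 ppm

N₂O forcing: 0.120 × (√355 − √268) = 0.120 × (18.8414 − 16.3707) = 0.120 × 2.4707 = 0.29648 W/m².
Set 5.35 ln(C/358) = 0.29648: ln(C/358) = 0.29648/5.35 = 0.05542, so C = 358 × e^0.05542 = 358 × 1.05698 = 378.40 ppm.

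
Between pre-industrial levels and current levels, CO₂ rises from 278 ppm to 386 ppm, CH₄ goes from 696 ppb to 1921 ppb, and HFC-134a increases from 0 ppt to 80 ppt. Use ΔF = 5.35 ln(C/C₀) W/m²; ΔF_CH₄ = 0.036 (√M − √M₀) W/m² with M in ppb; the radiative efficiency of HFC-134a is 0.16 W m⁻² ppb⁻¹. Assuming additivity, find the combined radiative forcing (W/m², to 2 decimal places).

ΔF = 2.40 W/m²

CO₂: 5.35 × ln(386/278) = 5.35 × ln(1.38849) = 5.35 × 0.32822 = 1.7560 W/m².
CH₄: 0.036 × (√1921 − √696) = 0.036 × (43.8292 − 26.3818) = 0.036 × 17.4474 = 0.6281 W/m².
HFC-134a: Δ = 80 − 0 = 80 ppt = 0.080 ppb; ΔF = 0.16 × 0.080 = 0.0128 W/m².
Total ΔF = 1.7560 + 0.6281 + 0.0128 = 2.3969 W/m².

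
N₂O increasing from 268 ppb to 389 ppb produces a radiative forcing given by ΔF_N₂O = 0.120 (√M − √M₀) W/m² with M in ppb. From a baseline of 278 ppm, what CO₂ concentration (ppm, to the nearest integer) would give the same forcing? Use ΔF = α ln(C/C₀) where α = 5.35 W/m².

C ≈ 300 ppm

N₂O forcing: 0.120 × (√389 − √268) = 0.120 × (19.7231 − 16.3707) = 0.120 × 3.3524 = 0.40229 W/m².
Set 5.35 ln(C/278) = 0.40229: ln(C/278) = 0.40229/5.35 = 0.07519, so C = 278 × e^0.07519 = 278 × 1.07809 = 299.71 ppm.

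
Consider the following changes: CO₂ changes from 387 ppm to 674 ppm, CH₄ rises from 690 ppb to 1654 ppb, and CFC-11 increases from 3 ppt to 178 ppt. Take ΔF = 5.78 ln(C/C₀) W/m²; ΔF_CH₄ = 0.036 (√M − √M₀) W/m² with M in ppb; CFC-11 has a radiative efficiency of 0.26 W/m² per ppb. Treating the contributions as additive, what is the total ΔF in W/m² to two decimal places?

ΔF = 3.77 W/m²

CO₂: 5.78 × ln(674/387) = 5.78 × ln(1.74160) = 5.78 × 0.55480 = 3.2067 W/m².
CH₄: 0.036 × (√1654 − √690) = 0.036 × (40.6694 − 26.2679) = 0.036 × 14.4015 = 0.5185 W/m².
CFC-11: Δ = 178 − 3 = 175 ppt = 0.175 ppb; ΔF = 0.26 × 0.175 = 0.0455 W/m².
Total ΔF = 3.2067 + 0.5185 + 0.0455 = 3.7707 W/m².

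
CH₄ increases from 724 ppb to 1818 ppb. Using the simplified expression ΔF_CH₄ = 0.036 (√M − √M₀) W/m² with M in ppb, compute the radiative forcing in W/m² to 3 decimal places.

ΔF = 0.566 W/m²

CH₄: 0.036 × (√1818 − √724) = 0.036 × (42.6380 − 26.9072) = 0.036 × 15.7308 = 0.5663 W/m².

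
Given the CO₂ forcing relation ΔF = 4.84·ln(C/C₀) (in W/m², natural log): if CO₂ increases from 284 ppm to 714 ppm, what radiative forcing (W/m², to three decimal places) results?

ΔF = 4.462 W/m²

CO₂: 4.84 × ln(714/284) = 4.84 × ln(2.51408) = 4.84 × 0.92191 = 4.4620 W/m².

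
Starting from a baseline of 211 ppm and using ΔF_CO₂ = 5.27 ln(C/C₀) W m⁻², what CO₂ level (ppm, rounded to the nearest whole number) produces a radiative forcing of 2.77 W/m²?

Set 5.27 ln(C/211) = 2.77, so ln(C/211) = 2.77/5.27 = 0.52562.
Then C/211 = e^0.52562 = 1.69151, giving C = 211 × 1.69151 = 356.91 ppm.

C ≈ 357 ppm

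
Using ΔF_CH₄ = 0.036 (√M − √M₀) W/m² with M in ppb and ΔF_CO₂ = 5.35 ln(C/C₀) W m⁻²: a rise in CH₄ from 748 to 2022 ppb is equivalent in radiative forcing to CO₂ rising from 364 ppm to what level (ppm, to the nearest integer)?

CH₄ forcing: 0.036 × (√2022 − √748) = 0.036 × (44.9667 − 27.3496) = 0.036 × 17.6171 = 0.63422 W/m².
Set 5.35 ln(C/364) = 0.63422: ln(C/364) = 0.63422/5.35 = 0.11855, so C = 364 × e^0.11855 = 364 × 1.12586 = 409.81 ppm.

C ≈ 410 ppm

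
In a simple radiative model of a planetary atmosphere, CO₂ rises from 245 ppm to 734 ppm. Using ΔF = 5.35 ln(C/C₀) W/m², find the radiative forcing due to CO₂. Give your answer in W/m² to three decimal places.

CO₂: 5.35 × ln(734/245) = 5.35 × ln(2.99592) = 5.35 × 1.09725 = 5.8703 W/m².

ΔF = 5.870 W/m²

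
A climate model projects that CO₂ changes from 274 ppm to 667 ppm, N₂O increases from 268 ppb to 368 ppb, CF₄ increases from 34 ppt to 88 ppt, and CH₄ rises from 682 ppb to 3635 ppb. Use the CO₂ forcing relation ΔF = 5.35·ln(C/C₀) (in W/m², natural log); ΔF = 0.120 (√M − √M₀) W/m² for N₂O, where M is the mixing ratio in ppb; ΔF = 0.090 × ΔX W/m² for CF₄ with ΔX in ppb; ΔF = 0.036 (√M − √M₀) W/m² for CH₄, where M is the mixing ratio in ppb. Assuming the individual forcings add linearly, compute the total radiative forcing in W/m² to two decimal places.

CO₂: 5.35 × ln(667/274) = 5.35 × ln(2.43431) = 5.35 × 0.88966 = 4.7597 W/m².
N₂O: 0.120 × (√368 − √268) = 0.120 × (19.1833 − 16.3707) = 0.120 × 2.8126 = 0.3375 W/m².
CF₄: Δ = 88 − 34 = 54 ppt = 0.054 ppb; ΔF = 0.090 × 0.054 = 0.0049 W/m².
CH₄: 0.036 × (√3635 − √682) = 0.036 × (60.2910 − 26.1151) = 0.036 × 34.1759 = 1.2303 W/m².
Total ΔF = 4.7597 + 0.3375 + 0.0049 + 1.2303 = 6.3324 W/m².

ΔF = 6.33 W/m²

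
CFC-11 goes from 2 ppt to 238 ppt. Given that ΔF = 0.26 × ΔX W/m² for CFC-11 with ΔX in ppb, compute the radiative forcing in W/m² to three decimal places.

ΔF = 0.061 W/m²

CFC-11: Δ = 238 − 2 = 236 ppt = 0.236 ppb; ΔF = 0.26 × 0.236 = 0.0614 W/m².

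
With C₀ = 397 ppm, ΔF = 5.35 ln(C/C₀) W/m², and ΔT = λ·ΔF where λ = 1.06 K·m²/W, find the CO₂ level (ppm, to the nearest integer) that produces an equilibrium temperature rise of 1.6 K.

Required forcing: ΔF = ΔT/λ = 1.6/1.06 = 1.5094 W/m².
Then ln(C/397) = ΔF/5.35 = 1.5094/5.35 = 0.28213.
So C = 397 × e^0.28213 = 397 × 1.32595 = 526.40 ppm.

C ≈ 526 ppm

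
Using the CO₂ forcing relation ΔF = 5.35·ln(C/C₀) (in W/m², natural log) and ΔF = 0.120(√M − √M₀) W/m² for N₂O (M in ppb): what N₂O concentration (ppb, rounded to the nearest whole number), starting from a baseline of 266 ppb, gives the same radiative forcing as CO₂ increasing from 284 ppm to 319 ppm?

CO₂ forcing: 5.35 × ln(319/284) = 5.35 × 0.116217 = 0.62176 W/m².
Set 0.120(√M − √266) = 0.62176: √M = 0.62176/0.120 + √266 = 5.1813 + 16.3095 = 21.4908.
M = (21.4908)² = 461.85 ppb.

M ≈ 462 ppb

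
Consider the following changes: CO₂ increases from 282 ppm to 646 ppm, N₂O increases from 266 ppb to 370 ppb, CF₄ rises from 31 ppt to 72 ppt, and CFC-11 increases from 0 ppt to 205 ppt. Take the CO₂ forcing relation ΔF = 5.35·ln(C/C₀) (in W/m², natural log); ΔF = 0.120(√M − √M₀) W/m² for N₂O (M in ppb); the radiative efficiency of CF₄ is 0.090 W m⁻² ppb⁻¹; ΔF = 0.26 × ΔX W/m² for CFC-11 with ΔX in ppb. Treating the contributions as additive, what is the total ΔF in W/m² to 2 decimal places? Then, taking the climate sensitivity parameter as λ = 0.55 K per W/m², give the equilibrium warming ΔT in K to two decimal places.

CO₂: 5.35 × ln(646/282) = 5.35 × ln(2.29078) = 5.35 × 0.82889 = 4.4346 W/m².
N₂O: 0.120 × (√370 − √266) = 0.120 × (19.2354 − 16.3095) = 0.120 × 2.9259 = 0.3511 W/m².
CF₄: Δ = 72 − 31 = 41 ppt = 0.041 ppb; ΔF = 0.090 × 0.041 = 0.0037 W/m².
CFC-11: Δ = 205 − 0 = 205 ppt = 0.205 ppb; ΔF = 0.26 × 0.205 = 0.0533 W/m².
Total ΔF = 4.4346 + 0.3511 + 0.0037 + 0.0533 = 4.8427 W/m².
ΔT = λ ΔF = 0.55 × 4.84 = 2.6620 K.

ΔF = 4.84 W/m²; ΔT = 2.66 K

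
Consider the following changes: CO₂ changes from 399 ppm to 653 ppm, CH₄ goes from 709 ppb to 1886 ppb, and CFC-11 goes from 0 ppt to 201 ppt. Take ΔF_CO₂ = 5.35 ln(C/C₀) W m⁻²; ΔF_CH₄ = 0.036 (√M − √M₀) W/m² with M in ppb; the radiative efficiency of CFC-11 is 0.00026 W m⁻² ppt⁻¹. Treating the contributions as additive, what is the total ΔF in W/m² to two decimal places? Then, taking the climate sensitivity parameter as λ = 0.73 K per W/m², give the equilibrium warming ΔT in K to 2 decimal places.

ΔF = 3.29 W/m²; ΔT = 2.40 K

CO₂: 5.35 × ln(653/399) = 5.35 × ln(1.63659) = 5.35 × 0.49261 = 2.6355 W/m².
CH₄: 0.036 × (√1886 − √709) = 0.036 × (43.4281 − 26.6271) = 0.036 × 16.8010 = 0.6048 W/m².
CFC-11: ΔF = 0.00026 × (201 − 0) = 0.00026 × 201 = 0.0523 W/m².
Total ΔF = 2.6355 + 0.6048 + 0.0523 = 3.2926 W/m².
ΔT = λ ΔF = 0.73 × 3.29 = 2.4017 K.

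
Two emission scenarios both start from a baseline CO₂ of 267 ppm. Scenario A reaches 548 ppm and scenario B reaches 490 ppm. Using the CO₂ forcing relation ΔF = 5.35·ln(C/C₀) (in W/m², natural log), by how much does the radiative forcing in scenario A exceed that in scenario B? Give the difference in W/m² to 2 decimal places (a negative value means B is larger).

ΔF_A = 5.35 ln(548/267) = 5.35 × 0.71903 = 3.8468 W/m².
ΔF_B = 5.35 ln(490/267) = 5.35 × 0.60716 = 3.2483 W/m².
Difference: 3.8468 − 3.2483 = 0.5985 W/m².
(Equivalently, ΔF_A − ΔF_B = 5.35 ln(548/490) = 5.35 × 0.11187 = 0.5985 W/m².)

ΔF_A − ΔF_B = 0.60 W/m²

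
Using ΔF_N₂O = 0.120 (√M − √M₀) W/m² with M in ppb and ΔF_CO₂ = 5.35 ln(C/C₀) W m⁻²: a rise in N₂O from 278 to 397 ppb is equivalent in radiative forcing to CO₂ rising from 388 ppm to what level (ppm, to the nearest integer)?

C ≈ 417 ppm

N₂O forcing: 0.120 × (√397 − √278) = 0.120 × (19.9249 − 16.6733) = 0.120 × 3.2516 = 0.39019 W/m².
Set 5.35 ln(C/388) = 0.39019: ln(C/388) = 0.39019/5.35 = 0.07293, so C = 388 × e^0.07293 = 388 × 1.07566 = 417.36 ppm.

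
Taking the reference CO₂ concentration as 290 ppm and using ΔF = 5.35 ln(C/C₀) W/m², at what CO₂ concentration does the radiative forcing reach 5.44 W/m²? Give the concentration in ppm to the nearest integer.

Set 5.35 ln(C/290) = 5.44, so ln(C/290) = 5.44/5.35 = 1.01682.
Then C/290 = e^1.01682 = 2.76439, giving C = 290 × 2.76439 = 801.67 ppm.

C ≈ 802 ppm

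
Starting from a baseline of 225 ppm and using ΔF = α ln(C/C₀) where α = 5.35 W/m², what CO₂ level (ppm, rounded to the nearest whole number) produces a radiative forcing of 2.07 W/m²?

Set 5.35 ln(C/225) = 2.07, so ln(C/225) = 2.07/5.35 = 0.38692.
Then C/225 = e^0.38692 = 1.47244, giving C = 225 × 1.47244 = 331.30 ppm.

C ≈ 331 ppm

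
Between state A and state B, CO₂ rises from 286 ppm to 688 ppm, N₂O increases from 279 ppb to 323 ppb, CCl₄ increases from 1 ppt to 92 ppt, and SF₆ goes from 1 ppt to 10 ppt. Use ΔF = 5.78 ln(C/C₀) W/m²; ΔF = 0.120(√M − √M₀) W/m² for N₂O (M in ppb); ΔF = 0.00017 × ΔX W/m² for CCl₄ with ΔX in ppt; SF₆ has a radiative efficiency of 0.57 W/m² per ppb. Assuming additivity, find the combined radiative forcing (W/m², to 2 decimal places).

ΔF = 5.25 W/m²

CO₂: 5.78 × ln(688/286) = 5.78 × ln(2.40559) = 5.78 × 0.87780 = 5.0737 W/m².
N₂O: 0.120 × (√323 − √279) = 0.120 × (17.9722 − 16.7033) = 0.120 × 1.2689 = 0.1523 W/m².
CCl₄: ΔF = 0.00017 × (92 − 1) = 0.00017 × 91 = 0.0155 W/m².
SF₆: Δ = 10 − 1 = 9 ppt = 0.009 ppb; ΔF = 0.57 × 0.009 = 0.0051 W/m².
Total ΔF = 5.0737 + 0.1523 + 0.0155 + 0.0051 = 5.2466 W/m².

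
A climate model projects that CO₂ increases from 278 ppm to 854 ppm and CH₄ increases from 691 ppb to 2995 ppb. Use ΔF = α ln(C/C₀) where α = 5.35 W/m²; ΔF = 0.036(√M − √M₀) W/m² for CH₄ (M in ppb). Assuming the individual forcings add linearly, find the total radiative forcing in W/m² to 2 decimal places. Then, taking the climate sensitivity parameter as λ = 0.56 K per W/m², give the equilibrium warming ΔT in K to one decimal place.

CO₂: 5.35 × ln(854/278) = 5.35 × ln(3.07194) = 5.35 × 1.12231 = 6.0044 W/m².
CH₄: 0.036 × (√2995 − √691) = 0.036 × (54.7266 − 26.2869) = 0.036 × 28.4397 = 1.0238 W/m².
Total ΔF = 6.0044 + 1.0238 = 7.0282 W/m².
ΔT = λ ΔF = 0.56 × 7.03 = 3.9368 K.

ΔF = 7.03 W/m²; ΔT = 3.9 K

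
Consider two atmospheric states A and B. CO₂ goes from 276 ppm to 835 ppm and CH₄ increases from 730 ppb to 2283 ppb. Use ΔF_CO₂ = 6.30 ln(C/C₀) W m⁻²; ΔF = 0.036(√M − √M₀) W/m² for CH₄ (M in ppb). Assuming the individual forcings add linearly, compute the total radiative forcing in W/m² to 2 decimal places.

CO₂: 6.30 × ln(835/276) = 6.30 × ln(3.02536) = 6.30 × 1.10703 = 6.9743 W/m².
CH₄: 0.036 × (√2283 − √730) = 0.036 × (47.7807 − 27.0185) = 0.036 × 20.7622 = 0.7474 W/m².
Total ΔF = 6.9743 + 0.7474 = 7.7217 W/m².

ΔF = 7.72 W/m²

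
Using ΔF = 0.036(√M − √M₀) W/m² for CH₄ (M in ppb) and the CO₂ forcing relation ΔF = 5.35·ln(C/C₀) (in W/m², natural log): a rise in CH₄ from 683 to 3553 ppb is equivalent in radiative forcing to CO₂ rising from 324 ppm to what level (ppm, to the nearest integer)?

C ≈ 406 ppm

CH₄ forcing: 0.036 × (√3553 − √683) = 0.036 × (59.6070 − 26.1343) = 0.036 × 33.4727 = 1.20502 W/m².
Set 5.35 ln(C/324) = 1.20502: ln(C/324) = 1.20502/5.35 = 0.22524, so C = 324 × e^0.22524 = 324 × 1.25262 = 405.85 ppm.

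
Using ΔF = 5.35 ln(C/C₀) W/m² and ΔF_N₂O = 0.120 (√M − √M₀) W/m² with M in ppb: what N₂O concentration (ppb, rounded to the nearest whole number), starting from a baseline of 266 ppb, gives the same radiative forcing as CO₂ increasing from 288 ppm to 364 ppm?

CO₂ forcing: 5.35 × ln(364/288) = 5.35 × 0.234193 = 1.25293 W/m².
Set 0.120(√M − √266) = 1.25293: √M = 1.25293/0.120 + √266 = 10.4411 + 16.3095 = 26.7506.
M = (26.7506)² = 715.59 ppb.

M ≈ 716 ppb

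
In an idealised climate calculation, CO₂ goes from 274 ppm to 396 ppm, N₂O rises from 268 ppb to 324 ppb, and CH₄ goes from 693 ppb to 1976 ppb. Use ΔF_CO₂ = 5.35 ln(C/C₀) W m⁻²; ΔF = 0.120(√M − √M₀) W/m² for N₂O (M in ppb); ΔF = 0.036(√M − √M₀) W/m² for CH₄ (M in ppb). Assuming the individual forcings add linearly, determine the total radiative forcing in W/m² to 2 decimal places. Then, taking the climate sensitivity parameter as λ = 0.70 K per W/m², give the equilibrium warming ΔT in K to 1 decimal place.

ΔF = 2.82 W/m²; ΔT = 2.0 K

CO₂: 5.35 × ln(396/274) = 5.35 × ln(1.44526) = 5.35 × 0.36829 = 1.9704 W/m².
N₂O: 0.120 × (√324 − √268) = 0.120 × (18.0000 − 16.3707) = 0.120 × 1.6293 = 0.1955 W/m².
CH₄: 0.036 × (√1976 − √693) = 0.036 × (44.4522 − 26.3249) = 0.036 × 18.1273 = 0.6526 W/m².
Total ΔF = 1.9704 + 0.1955 + 0.6526 = 2.8185 W/m².
ΔT = λ ΔF = 0.70 × 2.82 = 1.9740 K.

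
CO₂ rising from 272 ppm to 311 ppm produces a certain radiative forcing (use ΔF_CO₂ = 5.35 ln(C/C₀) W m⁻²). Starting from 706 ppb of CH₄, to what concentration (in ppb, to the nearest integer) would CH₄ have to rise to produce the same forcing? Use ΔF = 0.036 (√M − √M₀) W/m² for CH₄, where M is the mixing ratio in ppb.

M ≈ 2161 ppb

CO₂ forcing: 5.35 × ln(311/272) = 5.35 × 0.133991 = 0.71685 W/m².
Set 0.036(√M − √706) = 0.71685: √M = 0.71685/0.036 + √706 = 19.9125 + 26.5707 = 46.4832.
M = (46.4832)² = 2160.69 ppb.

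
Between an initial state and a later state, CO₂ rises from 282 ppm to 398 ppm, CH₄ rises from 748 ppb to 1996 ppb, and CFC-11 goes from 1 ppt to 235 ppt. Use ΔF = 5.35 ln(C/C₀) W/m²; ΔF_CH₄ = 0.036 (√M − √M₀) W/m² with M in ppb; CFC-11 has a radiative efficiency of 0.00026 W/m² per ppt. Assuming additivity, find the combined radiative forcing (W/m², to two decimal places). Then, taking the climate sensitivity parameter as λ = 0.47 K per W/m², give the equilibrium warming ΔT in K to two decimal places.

ΔF = 2.53 W/m²; ΔT = 1.19 K

CO₂: 5.35 × ln(398/282) = 5.35 × ln(1.41135) = 5.35 × 0.34455 = 1.8433 W/m².
CH₄: 0.036 × (√1996 − √748) = 0.036 × (44.6766 − 27.3496) = 0.036 × 17.3270 = 0.6238 W/m².
CFC-11: ΔF = 0.00026 × (235 − 1) = 0.00026 × 234 = 0.0608 W/m².
Total ΔF = 1.8433 + 0.6238 + 0.0608 = 2.5279 W/m².
ΔT = λ ΔF = 0.47 × 2.53 = 1.1891 K.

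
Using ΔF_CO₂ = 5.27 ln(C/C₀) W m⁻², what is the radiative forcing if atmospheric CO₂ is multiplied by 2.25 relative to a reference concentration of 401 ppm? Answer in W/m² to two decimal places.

ΔF = 4.27 W/m²

ΔF = 5.27 × ln(2.25) = 5.27 × 0.81093 = 4.2736 W/m².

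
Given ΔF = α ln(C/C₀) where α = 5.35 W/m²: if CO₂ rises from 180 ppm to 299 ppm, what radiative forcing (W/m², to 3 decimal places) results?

CO₂: 5.35 × ln(299/180) = 5.35 × ln(1.66111) = 5.35 × 0.50749 = 2.7151 W/m².

ΔF = 2.715 W/m²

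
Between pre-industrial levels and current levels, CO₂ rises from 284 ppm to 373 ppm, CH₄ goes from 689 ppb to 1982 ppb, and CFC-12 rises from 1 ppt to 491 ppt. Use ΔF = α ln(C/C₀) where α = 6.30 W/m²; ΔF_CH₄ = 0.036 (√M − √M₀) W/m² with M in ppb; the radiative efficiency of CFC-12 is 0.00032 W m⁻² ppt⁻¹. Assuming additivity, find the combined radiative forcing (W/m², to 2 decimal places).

ΔF = 2.53 W/m²

CO₂: 6.30 × ln(373/284) = 6.30 × ln(1.31338) = 6.30 × 0.27260 = 1.7174 W/m².
CH₄: 0.036 × (√1982 − √689) = 0.036 × (44.5197 − 26.2488) = 0.036 × 18.2709 = 0.6578 W/m².
CFC-12: ΔF = 0.00032 × (491 − 1) = 0.00032 × 490 = 0.1568 W/m².
Total ΔF = 1.7174 + 0.6578 + 0.1568 = 2.5320 W/m².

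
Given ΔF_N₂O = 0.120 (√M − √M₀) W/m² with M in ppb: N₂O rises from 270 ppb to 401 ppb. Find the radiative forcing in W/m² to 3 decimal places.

N₂O: 0.120 × (√401 − √270) = 0.120 × (20.0250 − 16.4317) = 0.120 × 3.5933 = 0.4312 W/m².

ΔF = 0.431 W/m²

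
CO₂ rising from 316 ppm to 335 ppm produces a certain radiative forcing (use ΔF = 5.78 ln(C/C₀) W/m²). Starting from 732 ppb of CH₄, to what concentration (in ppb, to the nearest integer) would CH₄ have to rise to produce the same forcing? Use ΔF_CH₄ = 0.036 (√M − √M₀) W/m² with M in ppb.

CO₂ forcing: 5.78 × ln(335/316) = 5.78 × 0.058388 = 0.33748 W/m².
Set 0.036(√M − √732) = 0.33748: √M = 0.33748/0.036 + √732 = 9.3744 + 27.0555 = 36.4299.
M = (36.4299)² = 1327.14 ppb.

M ≈ 1327 ppb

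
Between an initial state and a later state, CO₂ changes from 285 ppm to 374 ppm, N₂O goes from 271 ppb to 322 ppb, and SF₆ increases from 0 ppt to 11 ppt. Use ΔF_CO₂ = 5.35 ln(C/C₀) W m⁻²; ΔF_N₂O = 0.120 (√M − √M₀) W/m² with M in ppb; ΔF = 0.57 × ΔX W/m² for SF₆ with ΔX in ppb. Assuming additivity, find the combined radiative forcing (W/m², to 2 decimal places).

CO₂: 5.35 × ln(374/285) = 5.35 × ln(1.31228) = 5.35 × 0.27177 = 1.4540 W/m².
N₂O: 0.120 × (√322 − √271) = 0.120 × (17.9444 − 16.4621) = 0.120 × 1.4823 = 0.1779 W/m².
SF₆: Δ = 11 − 0 = 11 ppt = 0.011 ppb; ΔF = 0.57 × 0.011 = 0.0063 W/m².
Total ΔF = 1.4540 + 0.1779 + 0.0063 = 1.6382 W/m².

ΔF = 1.64 W/m²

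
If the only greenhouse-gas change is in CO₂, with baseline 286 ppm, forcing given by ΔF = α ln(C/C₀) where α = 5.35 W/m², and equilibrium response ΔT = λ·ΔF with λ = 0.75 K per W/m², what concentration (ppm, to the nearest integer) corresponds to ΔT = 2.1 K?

C ≈ 483 ppm

Required forcing: ΔF = ΔT/λ = 2.1/0.75 = 2.8000 W/m².
Then ln(C/286) = ΔF/5.35 = 2.8000/5.35 = 0.52336.
So C = 286 × e^0.52336 = 286 × 1.68769 = 482.68 ppm.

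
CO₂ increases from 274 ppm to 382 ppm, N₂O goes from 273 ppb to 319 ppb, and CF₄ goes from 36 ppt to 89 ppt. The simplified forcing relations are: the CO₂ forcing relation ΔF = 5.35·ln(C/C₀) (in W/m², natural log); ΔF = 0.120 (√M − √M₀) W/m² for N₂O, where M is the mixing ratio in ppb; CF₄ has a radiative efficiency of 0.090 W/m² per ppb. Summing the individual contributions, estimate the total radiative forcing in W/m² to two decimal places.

ΔF = 1.94 W/m²

CO₂: 5.35 × ln(382/274) = 5.35 × ln(1.39416) = 5.35 × 0.33229 = 1.7778 W/m².
N₂O: 0.120 × (√319 − √273) = 0.120 × (17.8606 − 16.5227) = 0.120 × 1.3379 = 0.1605 W/m².
CF₄: Δ = 89 − 36 = 53 ppt = 0.053 ppb; ΔF = 0.090 × 0.053 = 0.0048 W/m².
Total ΔF = 1.7778 + 0.1605 + 0.0048 = 1.9431 W/m².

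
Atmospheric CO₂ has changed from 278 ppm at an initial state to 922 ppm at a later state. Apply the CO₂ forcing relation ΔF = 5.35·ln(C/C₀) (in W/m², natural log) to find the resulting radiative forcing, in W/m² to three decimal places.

ΔF = 6.414 W/m²

CO₂ absorption bands are partially saturated, so forcing scales with the logarithm of the concentration ratio.
CO₂: 5.35 × ln(922/278) = 5.35 × ln(3.31655) = 5.35 × 1.19893 = 6.4143 W/m².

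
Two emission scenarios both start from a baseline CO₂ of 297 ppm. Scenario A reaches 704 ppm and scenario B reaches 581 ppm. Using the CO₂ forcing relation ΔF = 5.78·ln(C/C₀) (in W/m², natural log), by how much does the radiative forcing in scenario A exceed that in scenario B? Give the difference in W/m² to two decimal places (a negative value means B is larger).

ΔF_A − ΔF_B = 1.11 W/m²

ΔF_A = 5.78 ln(704/297) = 5.78 × 0.86305 = 4.9884 W/m².
ΔF_B = 5.78 ln(581/297) = 5.78 × 0.67102 = 3.8785 W/m².
Difference: 4.9884 − 3.8785 = 1.1099 W/m².
(Equivalently, ΔF_A − ΔF_B = 5.78 ln(704/581) = 5.78 × 0.19203 = 1.1099 W/m².)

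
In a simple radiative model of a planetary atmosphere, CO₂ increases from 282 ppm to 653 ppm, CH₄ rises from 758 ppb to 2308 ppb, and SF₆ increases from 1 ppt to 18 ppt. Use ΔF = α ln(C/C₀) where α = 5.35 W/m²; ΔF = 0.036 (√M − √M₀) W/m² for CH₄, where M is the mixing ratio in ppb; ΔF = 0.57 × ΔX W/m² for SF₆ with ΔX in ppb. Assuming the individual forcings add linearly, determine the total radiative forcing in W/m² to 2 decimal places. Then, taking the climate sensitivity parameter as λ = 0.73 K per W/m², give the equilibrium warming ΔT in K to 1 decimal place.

CO₂: 5.35 × ln(653/282) = 5.35 × ln(2.31560) = 5.35 × 0.83967 = 4.4922 W/m².
CH₄: 0.036 × (√2308 − √758) = 0.036 × (48.0416 − 27.5318) = 0.036 × 20.5098 = 0.7384 W/m².
SF₆: Δ = 18 − 1 = 17 ppt = 0.017 ppb; ΔF = 0.57 × 0.017 = 0.0097 W/m².
Total ΔF = 4.4922 + 0.7384 + 0.0097 = 5.2403 W/m².
ΔT = λ ΔF = 0.73 × 5.24 = 3.8252 K.

ΔF = 5.24 W/m²; ΔT = 3.8 K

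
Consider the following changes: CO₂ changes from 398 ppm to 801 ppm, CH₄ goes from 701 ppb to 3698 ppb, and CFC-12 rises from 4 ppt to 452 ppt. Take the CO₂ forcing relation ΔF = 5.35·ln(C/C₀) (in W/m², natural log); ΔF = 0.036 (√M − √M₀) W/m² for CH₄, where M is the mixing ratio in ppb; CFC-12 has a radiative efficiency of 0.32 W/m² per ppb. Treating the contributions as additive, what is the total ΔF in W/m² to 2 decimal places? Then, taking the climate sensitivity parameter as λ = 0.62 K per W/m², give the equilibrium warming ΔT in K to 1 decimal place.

CO₂: 5.35 × ln(801/398) = 5.35 × ln(2.01256) = 5.35 × 0.69941 = 3.7418 W/m².
CH₄: 0.036 × (√3698 − √701) = 0.036 × (60.8112 − 26.4764) = 0.036 × 34.3348 = 1.2361 W/m².
CFC-12: Δ = 452 − 4 = 448 ppt = 0.448 ppb; ΔF = 0.32 × 0.448 = 0.1434 W/m².
Total ΔF = 3.7418 + 1.2361 + 0.1434 = 5.1213 W/m².
ΔT = λ ΔF = 0.62 × 5.12 = 3.1744 K.

ΔF = 5.12 W/m²; ΔT = 3.2 K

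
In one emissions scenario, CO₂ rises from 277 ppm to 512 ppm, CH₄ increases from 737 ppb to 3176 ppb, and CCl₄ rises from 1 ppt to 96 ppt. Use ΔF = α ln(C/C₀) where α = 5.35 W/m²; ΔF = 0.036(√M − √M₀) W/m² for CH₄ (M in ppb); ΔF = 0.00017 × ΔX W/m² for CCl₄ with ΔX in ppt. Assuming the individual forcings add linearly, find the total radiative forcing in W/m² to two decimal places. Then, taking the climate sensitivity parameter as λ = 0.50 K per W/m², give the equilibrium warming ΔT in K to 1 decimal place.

ΔF = 4.35 W/m²; ΔT = 2.2 K

CO₂: 5.35 × ln(512/277) = 5.35 × ln(1.84838) = 5.35 × 0.61431 = 3.2866 W/m².
CH₄: 0.036 × (√3176 − √737) = 0.036 × (56.3560 − 27.1477) = 0.036 × 29.2083 = 1.0515 W/m².
CCl₄: ΔF = 0.00017 × (96 − 1) = 0.00017 × 95 = 0.0162 W/m².
Total ΔF = 3.2866 + 1.0515 + 0.0162 = 4.3543 W/m².
ΔT = λ ΔF = 0.50 × 4.35 = 2.1750 K.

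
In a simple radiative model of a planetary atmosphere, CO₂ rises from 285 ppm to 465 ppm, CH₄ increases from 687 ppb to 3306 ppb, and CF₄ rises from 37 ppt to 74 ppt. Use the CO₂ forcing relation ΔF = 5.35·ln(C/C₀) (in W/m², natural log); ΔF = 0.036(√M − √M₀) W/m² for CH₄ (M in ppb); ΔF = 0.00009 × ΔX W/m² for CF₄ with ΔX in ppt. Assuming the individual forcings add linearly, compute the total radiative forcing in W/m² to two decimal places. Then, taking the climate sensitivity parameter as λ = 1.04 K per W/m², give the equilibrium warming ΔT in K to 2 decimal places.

CO₂: 5.35 × ln(465/285) = 5.35 × ln(1.63158) = 5.35 × 0.48955 = 2.6191 W/m².
CH₄: 0.036 × (√3306 − √687) = 0.036 × (57.4978 − 26.2107) = 0.036 × 31.2871 = 1.1263 W/m².
CF₄: ΔF = 0.00009 × (74 − 37) = 0.00009 × 37 = 0.0033 W/m².
Total ΔF = 2.6191 + 1.1263 + 0.0033 = 3.7487 W/m².
ΔT = λ ΔF = 1.04 × 3.75 = 3.9000 K.

ΔF = 3.75 W/m²; ΔT = 3.90 K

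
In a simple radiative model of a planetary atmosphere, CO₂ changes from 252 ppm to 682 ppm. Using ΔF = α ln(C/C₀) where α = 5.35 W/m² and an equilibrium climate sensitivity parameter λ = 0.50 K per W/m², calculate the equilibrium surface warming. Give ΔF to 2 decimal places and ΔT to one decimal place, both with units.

CO₂: 5.35 × ln(682/252) = 5.35 × ln(2.70635) = 5.35 × 0.99560 = 5.3265 W/m².
ΔT = λ ΔF = 0.50 × 5.33 = 2.6650 K.

ΔF = 5.33 W/m²; ΔT = 2.7 K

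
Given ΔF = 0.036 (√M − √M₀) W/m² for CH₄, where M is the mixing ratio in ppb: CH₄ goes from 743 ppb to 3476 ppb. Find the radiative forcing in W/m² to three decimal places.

ΔF = 1.141 W/m²

CH₄: 0.036 × (√3476 − √743) = 0.036 × (58.9576 − 27.2580) = 0.036 × 31.6996 = 1.1412 W/m².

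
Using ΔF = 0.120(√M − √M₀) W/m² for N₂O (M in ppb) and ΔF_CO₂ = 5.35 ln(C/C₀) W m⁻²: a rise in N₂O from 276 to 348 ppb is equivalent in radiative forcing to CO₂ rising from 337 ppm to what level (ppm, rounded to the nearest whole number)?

N₂O forcing: 0.120 × (√348 − √276) = 0.120 × (18.6548 − 16.6132) = 0.120 × 2.0416 = 0.24499 W/m².
Set 5.35 ln(C/337) = 0.24499: ln(C/337) = 0.24499/5.35 = 0.04579, so C = 337 × e^0.04579 = 337 × 1.04685 = 352.79 ppm.

C ≈ 353 ppm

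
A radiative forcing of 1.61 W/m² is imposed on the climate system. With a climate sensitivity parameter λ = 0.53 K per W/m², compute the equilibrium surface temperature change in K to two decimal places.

ΔT = λ ΔF = 0.53 × 1.61 = 0.8533 K.

ΔT = 0.85 K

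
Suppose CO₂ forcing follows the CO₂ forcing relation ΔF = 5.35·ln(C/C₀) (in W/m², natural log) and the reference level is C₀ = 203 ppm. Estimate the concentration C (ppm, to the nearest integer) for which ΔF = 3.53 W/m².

C ≈ 393 ppm

Set 5.35 ln(C/203) = 3.53, so ln(C/203) = 3.53/5.35 = 0.65981.
Then C/203 = e^0.65981 = 1.93442, giving C = 203 × 1.93442 = 392.69 ppm.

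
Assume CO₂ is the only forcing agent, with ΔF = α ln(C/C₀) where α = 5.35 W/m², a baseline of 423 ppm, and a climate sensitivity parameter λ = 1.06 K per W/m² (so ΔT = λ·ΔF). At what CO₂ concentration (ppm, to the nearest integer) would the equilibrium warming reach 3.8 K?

C ≈ 827 ppm

Required forcing: ΔF = ΔT/λ = 3.8/1.06 = 3.5849 W/m².
Then ln(C/423) = ΔF/5.35 = 3.5849/5.35 = 0.67007.
So C = 423 × e^0.67007 = 423 × 1.95437 = 826.70 ppm.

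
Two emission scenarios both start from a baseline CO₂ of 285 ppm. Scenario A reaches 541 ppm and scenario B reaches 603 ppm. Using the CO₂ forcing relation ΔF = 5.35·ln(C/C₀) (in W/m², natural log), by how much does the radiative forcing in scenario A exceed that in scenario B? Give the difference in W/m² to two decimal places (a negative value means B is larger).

ΔF_A = 5.35 ln(541/285) = 5.35 × 0.64093 = 3.4290 W/m².
ΔF_B = 5.35 ln(603/285) = 5.35 × 0.74943 = 4.0095 W/m².
Difference: 3.4290 − 4.0095 = -0.5805 W/m².

ΔF_A − ΔF_B = -0.58 W/m²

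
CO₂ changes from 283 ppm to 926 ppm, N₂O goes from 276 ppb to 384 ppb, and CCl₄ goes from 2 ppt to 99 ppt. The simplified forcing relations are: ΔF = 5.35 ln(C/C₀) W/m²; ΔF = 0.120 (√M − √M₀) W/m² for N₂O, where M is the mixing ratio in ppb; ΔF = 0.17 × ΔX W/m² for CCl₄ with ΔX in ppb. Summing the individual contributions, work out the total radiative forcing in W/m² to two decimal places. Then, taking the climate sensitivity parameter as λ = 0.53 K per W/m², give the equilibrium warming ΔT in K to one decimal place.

CO₂: 5.35 × ln(926/283) = 5.35 × ln(3.27208) = 5.35 × 1.18543 = 6.3421 W/m².
N₂O: 0.120 × (√384 − √276) = 0.120 × (19.5959 − 16.6132) = 0.120 × 2.9827 = 0.3579 W/m².
CCl₄: Δ = 99 − 2 = 97 ppt = 0.097 ppb; ΔF = 0.17 × 0.097 = 0.0165 W/m².
Total ΔF = 6.3421 + 0.3579 + 0.0165 = 6.7165 W/m².
ΔT = λ ΔF = 0.53 × 6.72 = 3.5616 K.

ΔF = 6.72 W/m²; ΔT = 3.6 K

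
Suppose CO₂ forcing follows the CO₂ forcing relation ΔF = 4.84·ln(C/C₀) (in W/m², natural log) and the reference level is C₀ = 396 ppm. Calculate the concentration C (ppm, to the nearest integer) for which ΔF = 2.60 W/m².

C ≈ 678 ppm

Set 4.84 ln(C/396) = 2.60, so ln(C/396) = 2.60/4.84 = 0.53719.
Then C/396 = e^0.53719 = 1.71119, giving C = 396 × 1.71119 = 677.63 ppm.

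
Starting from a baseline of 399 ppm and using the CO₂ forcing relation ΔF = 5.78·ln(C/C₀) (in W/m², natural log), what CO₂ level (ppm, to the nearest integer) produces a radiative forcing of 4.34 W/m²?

C ≈ 845 ppm

Set 5.78 ln(C/399) = 4.34, so ln(C/399) = 4.34/5.78 = 0.75087.
Then C/399 = e^0.75087 = 2.11884, giving C = 399 × 2.11884 = 845.42 ppm.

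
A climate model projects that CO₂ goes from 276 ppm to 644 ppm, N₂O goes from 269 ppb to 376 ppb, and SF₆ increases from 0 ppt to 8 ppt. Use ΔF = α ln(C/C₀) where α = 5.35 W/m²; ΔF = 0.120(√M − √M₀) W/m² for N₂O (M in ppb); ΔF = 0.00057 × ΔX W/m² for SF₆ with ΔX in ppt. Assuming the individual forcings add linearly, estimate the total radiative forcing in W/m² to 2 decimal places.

ΔF = 4.90 W/m²

CO₂: 5.35 × ln(644/276) = 5.35 × ln(2.33333) = 5.35 × 0.84730 = 4.5331 W/m².
N₂O: 0.120 × (√376 − √269) = 0.120 × (19.3907 − 16.4012) = 0.120 × 2.9895 = 0.3587 W/m².
SF₆: ΔF = 0.00057 × (8 − 0) = 0.00057 × 8 = 0.0046 W/m².
Total ΔF = 4.5331 + 0.3587 + 0.0046 = 4.8964 W/m².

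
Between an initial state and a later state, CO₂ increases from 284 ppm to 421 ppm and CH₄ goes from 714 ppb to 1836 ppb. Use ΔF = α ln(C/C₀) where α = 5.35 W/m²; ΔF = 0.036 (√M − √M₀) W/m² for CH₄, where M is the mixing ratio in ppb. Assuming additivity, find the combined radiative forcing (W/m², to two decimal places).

ΔF = 2.69 W/m²

CO₂: 5.35 × ln(421/284) = 5.35 × ln(1.48239) = 5.35 × 0.39366 = 2.1061 W/m².
CH₄: 0.036 × (√1836 − √714) = 0.036 × (42.8486 − 26.7208) = 0.036 × 16.1278 = 0.5806 W/m².
Total ΔF = 2.1061 + 0.5806 = 2.6867 W/m².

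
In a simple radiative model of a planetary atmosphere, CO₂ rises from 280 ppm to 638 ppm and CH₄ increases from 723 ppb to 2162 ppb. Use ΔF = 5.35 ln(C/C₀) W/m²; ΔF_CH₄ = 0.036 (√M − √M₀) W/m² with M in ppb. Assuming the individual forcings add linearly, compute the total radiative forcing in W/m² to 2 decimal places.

ΔF = 5.11 W/m²

CO₂: 5.35 × ln(638/280) = 5.35 × ln(2.27857) = 5.35 × 0.82355 = 4.4060 W/m².
CH₄: 0.036 × (√2162 − √723) = 0.036 × (46.4973 − 26.8887) = 0.036 × 19.6086 = 0.7059 W/m².
Total ΔF = 4.4060 + 0.7059 = 5.1119 W/m².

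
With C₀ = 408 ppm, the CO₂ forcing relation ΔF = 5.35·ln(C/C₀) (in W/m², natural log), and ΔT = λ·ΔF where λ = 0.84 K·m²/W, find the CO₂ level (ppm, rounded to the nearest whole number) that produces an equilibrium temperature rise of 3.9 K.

Required forcing: ΔF = ΔT/λ = 3.9/0.84 = 4.6429 W/m².
Then ln(C/408) = ΔF/5.35 = 4.6429/5.35 = 0.86783.
So C = 408 × e^0.86783 = 408 × 2.38174 = 971.75 ppm.

C ≈ 972 ppm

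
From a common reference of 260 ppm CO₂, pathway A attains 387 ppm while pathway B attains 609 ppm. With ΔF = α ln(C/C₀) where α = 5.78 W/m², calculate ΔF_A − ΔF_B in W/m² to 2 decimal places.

ΔF_A = 5.78 ln(387/260) = 5.78 × 0.39774 = 2.2989 W/m².
ΔF_B = 5.78 ln(609/260) = 5.78 × 0.85114 = 4.9196 W/m².
Difference: 2.2989 − 4.9196 = -2.6207 W/m².

ΔF_A − ΔF_B = -2.62 W/m²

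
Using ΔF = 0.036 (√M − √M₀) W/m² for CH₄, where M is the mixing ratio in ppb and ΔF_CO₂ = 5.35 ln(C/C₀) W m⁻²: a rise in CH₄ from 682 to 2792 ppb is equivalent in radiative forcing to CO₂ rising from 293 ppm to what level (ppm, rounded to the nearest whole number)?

C ≈ 351 ppm

CH₄ forcing: 0.036 × (√2792 − √682) = 0.036 × (52.8394 − 26.1151) = 0.036 × 26.7243 = 0.96207 W/m².
Set 5.35 ln(C/293) = 0.96207: ln(C/293) = 0.96207/5.35 = 0.17983, so C = 293 × e^0.17983 = 293 × 1.19701 = 350.72 ppm.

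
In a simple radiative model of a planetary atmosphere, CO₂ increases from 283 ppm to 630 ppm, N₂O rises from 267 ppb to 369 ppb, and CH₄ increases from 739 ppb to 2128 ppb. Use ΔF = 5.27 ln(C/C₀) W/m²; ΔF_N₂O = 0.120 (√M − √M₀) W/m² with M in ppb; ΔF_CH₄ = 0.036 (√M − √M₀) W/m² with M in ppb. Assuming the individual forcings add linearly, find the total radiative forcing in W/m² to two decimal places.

CO₂: 5.27 × ln(630/283) = 5.27 × ln(2.22615) = 5.27 × 0.80027 = 4.2174 W/m².
N₂O: 0.120 × (√369 − √267) = 0.120 × (19.2094 − 16.3401) = 0.120 × 2.8693 = 0.3443 W/m².
CH₄: 0.036 × (√2128 − √739) = 0.036 × (46.1303 − 27.1846) = 0.036 × 18.9457 = 0.6820 W/m².
Total ΔF = 4.2174 + 0.3443 + 0.6820 = 5.2437 W/m².

ΔF = 5.24 W/m²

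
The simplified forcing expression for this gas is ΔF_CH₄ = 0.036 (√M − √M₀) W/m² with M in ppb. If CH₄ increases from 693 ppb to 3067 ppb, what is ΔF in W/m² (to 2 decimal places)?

ΔF = 1.05 W/m²

CH₄: 0.036 × (√3067 − √693) = 0.036 × (55.3805 − 26.3249) = 0.036 × 29.0556 = 1.0460 W/m².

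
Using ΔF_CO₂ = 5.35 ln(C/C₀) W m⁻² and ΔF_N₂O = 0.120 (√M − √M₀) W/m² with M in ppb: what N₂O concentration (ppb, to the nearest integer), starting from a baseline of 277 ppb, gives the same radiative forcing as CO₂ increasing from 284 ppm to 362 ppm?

M ≈ 754 ppb

CO₂ forcing: 5.35 × ln(362/284) = 5.35 × 0.242670 = 1.29828 W/m².
Set 0.120(√M − √277) = 1.29828: √M = 1.29828/0.120 + √277 = 10.8190 + 16.6433 = 27.4623.
M = (27.4623)² = 754.18 ppb.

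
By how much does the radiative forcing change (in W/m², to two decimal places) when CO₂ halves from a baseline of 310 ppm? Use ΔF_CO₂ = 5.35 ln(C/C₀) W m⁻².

ΔF = -3.71 W/m²

Because the forcing depends only on the ratio C/C₀, the initial concentration does not enter.
ΔF = 5.35 × ln(0.5) = 5.35 × -0.69315 = -3.7084 W/m².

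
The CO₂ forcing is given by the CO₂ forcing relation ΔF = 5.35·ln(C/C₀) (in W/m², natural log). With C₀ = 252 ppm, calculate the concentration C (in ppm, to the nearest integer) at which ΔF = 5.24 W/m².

C ≈ 671 ppm

Set 5.35 ln(C/252) = 5.24, so ln(C/252) = 5.24/5.35 = 0.97944.
Then C/252 = e^0.97944 = 2.66296, giving C = 252 × 2.66296 = 671.07 ppm.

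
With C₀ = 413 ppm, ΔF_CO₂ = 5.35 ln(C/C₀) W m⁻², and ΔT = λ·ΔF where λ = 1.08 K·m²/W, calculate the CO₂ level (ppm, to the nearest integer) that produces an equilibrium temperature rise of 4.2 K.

C ≈ 854 ppm

Required forcing: ΔF = ΔT/λ = 4.2/1.08 = 3.8889 W/m².
Then ln(C/413) = ΔF/5.35 = 3.8889/5.35 = 0.72690.
So C = 413 × e^0.72690 = 413 × 2.06866 = 854.36 ppm.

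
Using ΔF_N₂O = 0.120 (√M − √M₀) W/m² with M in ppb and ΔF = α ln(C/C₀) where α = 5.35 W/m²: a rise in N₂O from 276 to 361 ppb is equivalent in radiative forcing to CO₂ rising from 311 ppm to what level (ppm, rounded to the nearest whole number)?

N₂O forcing: 0.120 × (√361 − √276) = 0.120 × (19.0000 − 16.6132) = 0.120 × 2.3868 = 0.28642 W/m².
Set 5.35 ln(C/311) = 0.28642: ln(C/311) = 0.28642/5.35 = 0.05354, so C = 311 × e^0.05354 = 311 × 1.05500 = 328.11 ppm.

C ≈ 328 ppm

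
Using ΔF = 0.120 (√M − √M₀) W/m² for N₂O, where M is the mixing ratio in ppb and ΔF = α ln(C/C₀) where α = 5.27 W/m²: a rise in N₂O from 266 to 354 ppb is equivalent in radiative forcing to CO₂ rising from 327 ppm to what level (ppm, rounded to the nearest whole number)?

C ≈ 346 ppm

N₂O forcing: 0.120 × (√354 − √266) = 0.120 × (18.8149 − 16.3095) = 0.120 × 2.5054 = 0.30065 W/m².
Set 5.27 ln(C/327) = 0.30065: ln(C/327) = 0.30065/5.27 = 0.05705, so C = 327 × e^0.05705 = 327 × 1.05871 = 346.20 ppm.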